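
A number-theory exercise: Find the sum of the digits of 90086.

23

9+0+0+8+6 = 23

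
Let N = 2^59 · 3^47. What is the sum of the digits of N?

180

2^59 · 3^47 = 15327407928220711075899536127175799341056
Sum of its 41 digits: 180.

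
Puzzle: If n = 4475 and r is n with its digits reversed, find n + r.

Reverse of 4475 is 5744.
4475 + 5744 = 10219

10219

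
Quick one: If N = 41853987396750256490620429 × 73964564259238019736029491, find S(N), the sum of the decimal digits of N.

220

41853987396750256490620429 × 73964564259238019736029491 = 3095711940312272549007182690798794433800951631071639
Sum of its 52 digits: 220.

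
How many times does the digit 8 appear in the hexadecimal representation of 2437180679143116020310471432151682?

4

2437180679143116020310471432151682 in base 16 is 78298B7F13752CFB8F3FBE9F2282.
The digit 8 appears 4 times.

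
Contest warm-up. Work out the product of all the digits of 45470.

0

4×5×4×7×0 = 0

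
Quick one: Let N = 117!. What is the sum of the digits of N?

117! = 3969937160808720895401959629498630647790406360168322301129748464310422041758630649341780708631240196854767624444057168110272995649603642560353748940315749184568295424000000000000000000000000000
Sum of its 193 digits: 738.

738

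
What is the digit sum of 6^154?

549

6^154 = 684372514226029465146988901666992229076224949729952900951214794768336887871051896367613512122126815126166485053049143296
Sum of its 120 digits: 549.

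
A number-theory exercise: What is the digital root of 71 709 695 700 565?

4

7+1+7+0+9+6+9+5+7+0+0+5+6+5 = 67
6+7 = 13
1+3 = 4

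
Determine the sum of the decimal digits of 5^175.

572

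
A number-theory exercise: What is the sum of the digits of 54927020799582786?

5+4+9+2+7+0+2+0+7+9+9+5+8+2+7+8+6 = 90

90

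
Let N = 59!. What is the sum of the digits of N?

324

59! = 138683118545689835737939019720389406345902876772687432540821294940160000000000000
Sum of its 81 digits: 324.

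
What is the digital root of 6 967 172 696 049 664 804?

1

6+9+6+7+1+7+2+6+9+6+0+4+9+6+6+4+8+0+4 = 100
1+0+0 = 1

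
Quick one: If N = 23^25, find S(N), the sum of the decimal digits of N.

23^25 = 11045767571919545466173812409689943
Sum of its 35 digits: 167.

167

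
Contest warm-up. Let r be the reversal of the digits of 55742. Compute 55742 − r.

Reverse of 55742 is 24755.
55742 − 24755 = 30987

30987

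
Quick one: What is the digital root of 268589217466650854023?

7

2+6+8+5+8+9+2+1+7+4+6+6+6+5+0+8+5+4+0+2+3 = 97
9+7 = 16
1+6 = 7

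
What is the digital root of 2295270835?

7

2+2+9+5+2+7+0+8+3+5 = 43
4+3 = 7
(Equivalently, 2295270835 mod 9 = 7.)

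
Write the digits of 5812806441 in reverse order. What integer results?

1446082185

Reversing 5812806441 gives 1446082185.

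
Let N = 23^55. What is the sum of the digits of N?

23^55 = 785291652424037263548733517675617858730558099314688805476989869947753298407
Sum of its 75 digits: 392.

392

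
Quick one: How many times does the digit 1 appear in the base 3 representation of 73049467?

5

73049467 in base 3 is 12002110022000211.
The digit 1 appears 5 times.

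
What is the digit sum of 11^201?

917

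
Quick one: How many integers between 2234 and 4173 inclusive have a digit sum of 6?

18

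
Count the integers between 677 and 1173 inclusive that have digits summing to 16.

35

The integers in [677, 1173] that have digits summing to 16: 682, 691, 709, 718, 727, 736, …, 1159, 1168.
35 qualify.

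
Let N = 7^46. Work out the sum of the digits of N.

187

7^46 = 749048330965186233494494102694564493649
Sum of its 39 digits: 187.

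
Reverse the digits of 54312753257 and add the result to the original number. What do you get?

Reverse of 54312753257 is 75235721345.
54312753257 + 75235721345 = 129548474602

129548474602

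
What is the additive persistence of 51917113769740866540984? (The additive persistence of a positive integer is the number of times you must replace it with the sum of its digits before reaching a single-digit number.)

51917113769740866540984 → 111 → 3 (2 steps)

2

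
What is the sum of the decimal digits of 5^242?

5^242 = 14149498560666738074232998892012174657316454997092403421222835765524220810301320491780517893688997030396800686401371608837316770114489461462881081388331949710845947265625
Sum of its 170 digits: 754.

754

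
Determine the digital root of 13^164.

7

The digital root of n equals n mod 9 (or 9 when 9 | n), so we need 13^164 mod 9.
13^164 ≡ 7 (mod 9), so the digital root is 7.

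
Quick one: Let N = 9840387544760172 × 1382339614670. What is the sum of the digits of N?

9840387544760172 × 1382339614670 = 13602757526827243540042923240
Sum of its 29 digits: 105.

105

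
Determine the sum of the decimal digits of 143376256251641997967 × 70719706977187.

160

143376256251641997967 × 70719706977187 = 10139526829602197831252126769378829
Sum of its 35 digits: 160.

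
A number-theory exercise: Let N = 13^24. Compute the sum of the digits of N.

109

13^24 = 542800770374370512771595361
Sum of its 27 digits: 109.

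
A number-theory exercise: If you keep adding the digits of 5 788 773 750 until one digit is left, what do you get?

3

5+7+8+8+7+7+3+7+5+0 = 57
5+7 = 12
1+2 = 3
(Equivalently, 5 788 773 750 mod 9 = 3.)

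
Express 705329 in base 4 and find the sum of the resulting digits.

705329 in base 4 is 2230030301.
Digit sum: 2+2+3+0+0+3+0+3+0+1 = 14.

14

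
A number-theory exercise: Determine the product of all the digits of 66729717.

222264

6×6×7×2×9×7×1×7 = 222264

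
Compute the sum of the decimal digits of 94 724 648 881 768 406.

92

9+4+7+2+4+6+4+8+8+8+1+7+6+8+4+0+6 = 92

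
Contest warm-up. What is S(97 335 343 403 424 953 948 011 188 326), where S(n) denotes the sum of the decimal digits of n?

122

9+7+3+3+5+3+4+3+4+0+3+4+2+4+9+5+3+9+4+8+0+1+1+1+8+8+3+2+6 = 122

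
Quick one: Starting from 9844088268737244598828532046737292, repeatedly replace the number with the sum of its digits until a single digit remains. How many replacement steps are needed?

3

9844088268737244598828532046737292 → 174 → 12 → 3 (3 steps)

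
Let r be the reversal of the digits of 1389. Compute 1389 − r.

-8442

Reverse of 1389 is 9831.
1389 − 9831 = -8442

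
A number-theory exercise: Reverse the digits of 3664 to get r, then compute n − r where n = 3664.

-999

Reverse of 3664 is 4663.
3664 − 4663 = -999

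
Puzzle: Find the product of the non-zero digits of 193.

1×9×3 = 27

27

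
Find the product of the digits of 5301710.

5×3×0×1×7×1×0 = 0

0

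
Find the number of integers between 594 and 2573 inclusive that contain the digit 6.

540

The integers in [594, 2573] that contain the digit 6: 596, 600, 601, 602, 603, 604, …, 2568, 2569.
540 qualify.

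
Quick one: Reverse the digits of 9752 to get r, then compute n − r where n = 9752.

7173

Reverse of 9752 is 2579.
9752 − 2579 = 7173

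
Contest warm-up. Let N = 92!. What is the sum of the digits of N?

540

92! = 12438414054641307255475324325873553077577991715875414356840239582938137710983519518443046123837041347353107486982656753664000000000000000000000
Sum of its 143 digits: 540.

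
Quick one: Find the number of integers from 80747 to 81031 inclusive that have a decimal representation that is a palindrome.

The integers in [80747, 81031] that have a decimal representation that is a palindrome: 80808, 80908, 81018.
3 qualify.

3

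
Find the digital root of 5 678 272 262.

5+6+7+8+2+7+2+2+6+2 = 47
4+7 = 11
1+1 = 2
(Equivalently, 5 678 272 262 mod 9 = 2.)

2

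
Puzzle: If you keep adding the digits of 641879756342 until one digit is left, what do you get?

8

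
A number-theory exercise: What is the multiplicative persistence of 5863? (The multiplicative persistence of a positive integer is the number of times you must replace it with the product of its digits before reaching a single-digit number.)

2

5863 → 720 → 0 (2 steps)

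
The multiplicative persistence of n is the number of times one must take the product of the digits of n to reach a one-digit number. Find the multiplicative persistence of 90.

90 → 0 (1 step)

1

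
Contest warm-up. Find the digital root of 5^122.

7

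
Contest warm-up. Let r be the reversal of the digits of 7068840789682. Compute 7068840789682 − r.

4198970301075

Reverse of 7068840789682 is 2869870488607.
7068840789682 − 2869870488607 = 4198970301075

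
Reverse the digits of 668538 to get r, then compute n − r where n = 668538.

-167328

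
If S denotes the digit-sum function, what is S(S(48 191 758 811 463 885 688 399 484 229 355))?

10

First digit sum: 172.
1+7+2 = 10.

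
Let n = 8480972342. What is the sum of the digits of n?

8+4+8+0+9+7+2+3+4+2 = 47

47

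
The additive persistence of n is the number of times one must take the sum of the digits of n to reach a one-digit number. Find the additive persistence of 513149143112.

513149143112 → 35 → 8 (2 steps)

2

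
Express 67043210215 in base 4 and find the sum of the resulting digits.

67043210215 in base 4 is 332130011203033213.
Digit sum: 3+3+2+1+3+0+0+1+1+2+0+3+0+3+3+2+1+3 = 31.

31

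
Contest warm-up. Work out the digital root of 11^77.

5

The digital root of n equals n mod 9 (or 9 when 9 | n), so we need 11^77 mod 9.
11^77 ≡ 5 (mod 9), so the digital root is 5.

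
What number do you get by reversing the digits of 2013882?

2883102

Reversing 2013882 gives 2883102.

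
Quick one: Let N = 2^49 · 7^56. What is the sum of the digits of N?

2^49 · 7^56 = 119113237334601926254793783846768739670082078819971691039424512
Sum of its 63 digits: 287.

287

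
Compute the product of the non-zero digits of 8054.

8×5×4 = 160

160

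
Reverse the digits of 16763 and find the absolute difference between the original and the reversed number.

Reverse of 16763 is 36761.
|16763 − 36761| = 19998

19998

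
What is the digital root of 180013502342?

2

1+8+0+0+1+3+5+0+2+3+4+2 = 29
2+9 = 11
1+1 = 2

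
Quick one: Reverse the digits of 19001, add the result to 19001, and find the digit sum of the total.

22

Reversal of 19001 is 10091; 19001 + 10091 = 29092.
Digit sum of 29092: 2+9+0+9+2 = 22.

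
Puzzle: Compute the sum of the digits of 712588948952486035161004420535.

125

7+1+2+5+8+8+9+4+8+9+5+2+4+8+6+0+3+5+1+6+1+0+0+4+4+2+0+5+3+5 = 125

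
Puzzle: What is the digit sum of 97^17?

157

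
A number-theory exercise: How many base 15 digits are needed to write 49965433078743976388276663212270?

49965433078743976388276663212270 in base 15 is D2D18D7412613D0E2EDDD7733EA, which has 27 digits.

27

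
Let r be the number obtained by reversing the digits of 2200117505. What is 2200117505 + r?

7257227527

Reverse of 2200117505 is 5057110022.
2200117505 + 5057110022 = 7257227527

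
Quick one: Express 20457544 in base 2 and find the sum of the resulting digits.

20457544 in base 2 is 1001110000010100001001000.
Digit sum: 1+0+0+1+1+1+0+0+0+0+0+1+0+1+0+0+0+0+1+0+0+1+0+0+0 = 8.

8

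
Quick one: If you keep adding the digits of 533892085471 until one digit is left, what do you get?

1

5+3+3+8+9+2+0+8+5+4+7+1 = 55
5+5 = 10
1+0 = 1
(Equivalently, 533892085471 mod 9 = 1.)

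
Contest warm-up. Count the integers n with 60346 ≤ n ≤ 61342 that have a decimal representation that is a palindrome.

10

The integers in [60346, 61342] that have a decimal representation that is a palindrome: 60406, 60506, 60606, 60706, 60806, 60906, 61016, 61116, 61216, 61316.
10 qualify.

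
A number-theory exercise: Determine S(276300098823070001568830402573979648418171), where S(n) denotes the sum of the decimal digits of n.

172

2+7+6+3+0+0+0+9+8+8+2+3+0+7+0+0+0+1+5+6+8+8+3+0+4+0+2+5+7+3+9+7+9+6+4+8+4+1+8+1+7+1 = 172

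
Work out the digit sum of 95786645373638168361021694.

127

9+5+7+8+6+6+4+5+3+7+3+6+3+8+1+6+8+3+6+1+0+2+1+6+9+4 = 127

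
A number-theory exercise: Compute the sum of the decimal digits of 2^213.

323

2^213 = 13164036458569648337239753460458804039861886925068638906788872192
Sum of its 65 digits: 323.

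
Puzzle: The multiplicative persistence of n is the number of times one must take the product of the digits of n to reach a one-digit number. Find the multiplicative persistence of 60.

60 → 0 (1 step)

1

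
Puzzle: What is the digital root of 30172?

4

3+0+1+7+2 = 13
1+3 = 4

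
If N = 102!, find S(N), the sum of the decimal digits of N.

630

102! = 961446671503512660926865558697259548455355905059659464369444714048531715130254590603314961882364451384985595980362059157503710042865532928000000000000000000000000
Sum of its 162 digits: 630.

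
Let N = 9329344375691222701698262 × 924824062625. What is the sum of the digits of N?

155

9329344375691222701698262 × 924824062625 = 8628002167154450871538215149741657750
Sum of its 37 digits: 155.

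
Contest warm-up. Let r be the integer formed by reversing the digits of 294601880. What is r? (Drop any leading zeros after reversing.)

88106492

Reversing 294601880 gives 88106492.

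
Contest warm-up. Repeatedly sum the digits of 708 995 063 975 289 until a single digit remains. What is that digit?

7+0+8+9+9+5+0+6+3+9+7+5+2+8+9 = 87
8+7 = 15
1+5 = 6

6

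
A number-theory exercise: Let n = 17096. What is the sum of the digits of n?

1+7+0+9+6 = 23

23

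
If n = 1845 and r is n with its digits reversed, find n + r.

Reverse of 1845 is 5481.
1845 + 5481 = 7326

7326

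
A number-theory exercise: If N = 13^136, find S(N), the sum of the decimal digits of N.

13^136 = 31354213678733635911164650912479057287232380108133268143361865784085839771102774695632601950948771908816812831552943801338010611629529997455360988164641
Sum of its 152 digits: 670.

670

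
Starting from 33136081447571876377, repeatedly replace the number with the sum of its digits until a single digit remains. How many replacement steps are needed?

33136081447571876377 → 91 → 10 → 1 (3 steps)

3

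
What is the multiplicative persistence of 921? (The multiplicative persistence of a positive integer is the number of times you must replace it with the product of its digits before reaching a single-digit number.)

2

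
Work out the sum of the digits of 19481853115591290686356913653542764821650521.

191

1+9+4+8+1+8+5+3+1+1+5+5+9+1+2+9+0+6+8+6+3+5+6+9+1+3+6+5+3+5+4+2+7+6+4+8+2+1+6+5+0+5+2+1 = 191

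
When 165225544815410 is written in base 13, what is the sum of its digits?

62

165225544815410 in base 13 is 7126918457741.
Digit sum: 7+1+2+6+9+1+8+4+5+7+7+4+1 = 62.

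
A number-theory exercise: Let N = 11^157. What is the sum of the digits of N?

11^157 = 31524744095520531467768306846778913774895006726001287572646495925500100597105471954681269001361880901554505243762796616373417280718696792932733326614123265344386171
Sum of its 164 digits: 713.

713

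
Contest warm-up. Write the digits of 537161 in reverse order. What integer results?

161735

Reversing 537161 gives 161735.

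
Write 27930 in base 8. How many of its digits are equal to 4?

27930 in base 8 is 66432.
The digit 4 appears 1 time.

1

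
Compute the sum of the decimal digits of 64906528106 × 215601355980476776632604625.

64906528106 × 215601355980476776632604625 = 13993935471638527089784436128548090250
Sum of its 38 digits: 178.

178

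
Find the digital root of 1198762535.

2

1+1+9+8+7+6+2+5+3+5 = 47
4+7 = 11
1+1 = 2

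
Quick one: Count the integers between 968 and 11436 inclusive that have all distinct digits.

The integers in [968, 11436] that have all distinct digits: 968, 970, 971, 972, 973, 974, …, 10986, 10987.
4889 qualify.

4889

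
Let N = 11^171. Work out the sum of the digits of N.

800

11^171 = 11971516324028181143971749701549704147559958845716404331377199160901758573318607430532788039815509058554517585620097499558227539322487495317494497222128083603693203327484577760211
Sum of its 179 digits: 800.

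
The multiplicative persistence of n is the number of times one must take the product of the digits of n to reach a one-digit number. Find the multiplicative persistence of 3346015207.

3346015207 → 0 (1 step)

1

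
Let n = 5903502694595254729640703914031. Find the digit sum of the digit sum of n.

12

First digit sum: 129.
1+2+9 = 12.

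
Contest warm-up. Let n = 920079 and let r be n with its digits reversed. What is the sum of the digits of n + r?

27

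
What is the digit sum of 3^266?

540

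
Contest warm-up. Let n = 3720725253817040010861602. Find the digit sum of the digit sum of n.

First digit sum: 80.
8+0 = 8.

8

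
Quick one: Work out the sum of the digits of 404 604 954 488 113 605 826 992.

4+0+4+6+0+4+9+5+4+4+8+8+1+1+3+6+0+5+8+2+6+9+9+2 = 108

108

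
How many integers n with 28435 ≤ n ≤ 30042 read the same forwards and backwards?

17

The integers in [28435, 30042] that read the same forwards and backwards: 28482, 28582, 28682, 28782, 28882, 28982, …, 29992, 30003.
17 qualify.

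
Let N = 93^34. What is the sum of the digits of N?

93^34 = 8480476418085351211385190103257698089454628562659688260199644287049
Sum of its 67 digits: 315.

315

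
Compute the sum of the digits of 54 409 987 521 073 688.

86

5+4+4+0+9+9+8+7+5+2+1+0+7+3+6+8+8 = 86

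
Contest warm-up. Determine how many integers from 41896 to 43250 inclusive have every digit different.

The integers in [41896, 43250] that have every digit different: 41896, 41897, 41902, 41903, 41905, 41906, …, 43219, 43250.
477 qualify.

477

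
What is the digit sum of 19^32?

199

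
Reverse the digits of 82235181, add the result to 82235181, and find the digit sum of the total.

33

Reversal of 82235181 is 18153228; 82235181 + 18153228 = 100388409.
Digit sum of 100388409: 1+0+0+3+8+8+4+0+9 = 33.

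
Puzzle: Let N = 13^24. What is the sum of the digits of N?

13^24 = 542800770374370512771595361
Sum of its 27 digits: 109.

109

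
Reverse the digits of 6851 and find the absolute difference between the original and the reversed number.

Reverse of 6851 is 1586.
|6851 − 1586| = 5265

5265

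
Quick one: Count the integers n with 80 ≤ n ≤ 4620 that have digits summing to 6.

The integers in [80, 4620] that have digits summing to 6: 105, 114, 123, 132, 141, 150, …, 4110, 4200.
73 qualify.

73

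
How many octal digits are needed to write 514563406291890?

514563406291890 in base 8 is 16477704102761662, which has 17 digits.

17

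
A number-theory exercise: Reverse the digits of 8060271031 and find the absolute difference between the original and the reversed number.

6758550423

Reverse of 8060271031 is 1301720608.
|8060271031 − 1301720608| = 6758550423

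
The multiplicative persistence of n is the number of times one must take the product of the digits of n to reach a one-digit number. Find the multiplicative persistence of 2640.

2640 → 0 (1 step)

1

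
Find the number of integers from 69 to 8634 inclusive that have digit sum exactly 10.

273

The integers in [69, 8634] that have digit sum exactly 10: 73, 82, 91, 109, 118, 127, …, 8110, 8200.
273 qualify.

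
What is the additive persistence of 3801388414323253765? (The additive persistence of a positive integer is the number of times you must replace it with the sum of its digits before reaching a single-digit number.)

3

3801388414323253765 → 76 → 13 → 4 (3 steps)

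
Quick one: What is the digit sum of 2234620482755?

50

2+2+3+4+6+2+0+4+8+2+7+5+5 = 50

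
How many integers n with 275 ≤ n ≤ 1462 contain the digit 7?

303

The integers in [275, 1462] that contain the digit 7: 275, 276, 277, 278, 279, 287, …, 1447, 1457.
303 qualify.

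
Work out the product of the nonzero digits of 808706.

8×8×7×6 = 2688

2688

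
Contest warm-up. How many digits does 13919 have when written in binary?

14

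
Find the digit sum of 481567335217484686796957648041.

154

4+8+1+5+6+7+3+3+5+2+1+7+4+8+4+6+8+6+7+9+6+9+5+7+6+4+8+0+4+1 = 154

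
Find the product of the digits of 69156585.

6×9×1×5×6×5×8×5 = 324000

324000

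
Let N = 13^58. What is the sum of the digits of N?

301

13^58 = 40617616406773309930154634339905725588976750479274358606191163529
Sum of its 65 digits: 301.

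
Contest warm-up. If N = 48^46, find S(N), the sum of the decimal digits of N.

48^46 = 217318610357404218391726139431237364690412307021441069019643116790287186264064
Sum of its 78 digits: 297.

297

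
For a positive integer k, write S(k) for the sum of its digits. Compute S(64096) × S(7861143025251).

S(64096) = 6+4+0+9+6 = 25.
S(7861143025251) = 7+8+6+1+1+4+3+0+2+5+2+5+1 = 45.
25 · 45 = 1125.

1125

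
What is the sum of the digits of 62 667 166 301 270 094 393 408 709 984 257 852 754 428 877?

211

6+2+6+6+7+1+6+6+3+0+1+2+7+0+0+9+4+3+9+3+4+0+8+7+0+9+9+8+4+2+5+7+8+5+2+7+5+4+4+2+8+8+7+7 = 211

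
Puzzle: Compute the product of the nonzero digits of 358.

120

3×5×8 = 120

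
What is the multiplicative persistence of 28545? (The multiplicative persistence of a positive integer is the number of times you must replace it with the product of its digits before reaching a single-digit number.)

2

28545 → 1600 → 0 (2 steps)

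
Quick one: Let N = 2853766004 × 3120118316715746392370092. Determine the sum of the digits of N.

140

2853766004 × 3120118316715746392370092 = 8904087580701101986031413535952368
Sum of its 34 digits: 140.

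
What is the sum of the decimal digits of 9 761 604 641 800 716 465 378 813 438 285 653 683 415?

182

9+7+6+1+6+0+4+6+4+1+8+0+0+7+1+6+4+6+5+3+7+8+8+1+3+4+3+8+2+8+5+6+5+3+6+8+3+4+1+5 = 182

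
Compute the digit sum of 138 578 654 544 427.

1+3+8+5+7+8+6+5+4+5+4+4+4+2+7 = 73

73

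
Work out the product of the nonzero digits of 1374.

84

1×3×7×4 = 84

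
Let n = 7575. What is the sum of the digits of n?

7+5+7+5 = 24

24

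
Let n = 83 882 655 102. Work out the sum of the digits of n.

48

8+3+8+8+2+6+5+5+1+0+2 = 48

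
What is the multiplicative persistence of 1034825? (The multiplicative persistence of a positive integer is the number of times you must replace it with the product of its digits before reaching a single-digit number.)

1

1034825 → 0 (1 step)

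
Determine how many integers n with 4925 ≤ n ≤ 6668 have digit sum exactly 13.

80

The integers in [4925, 6668] that have digit sum exactly 13: 5008, 5017, 5026, 5035, 5044, 5053, …, 6601, 6610.
80 qualify.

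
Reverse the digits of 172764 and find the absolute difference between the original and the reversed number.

Reverse of 172764 is 467271.
|172764 − 467271| = 294507

294507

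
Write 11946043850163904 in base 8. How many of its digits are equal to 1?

11946043850163904 in base 8 is 523415642412203300.
The digit 1 appears 2 times.

2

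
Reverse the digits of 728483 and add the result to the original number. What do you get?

1113310

Reverse of 728483 is 384827.
728483 + 384827 = 1113310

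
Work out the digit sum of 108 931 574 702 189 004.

1+0+8+9+3+1+5+7+4+7+0+2+1+8+9+0+0+4 = 69

69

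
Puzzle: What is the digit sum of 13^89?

13^89 = 1383433714535477836295304383783820453092086974839448400254698134232250458309917484540068859490708973
Sum of its 100 digits: 457.

457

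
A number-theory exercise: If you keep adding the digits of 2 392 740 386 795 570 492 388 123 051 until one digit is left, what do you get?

6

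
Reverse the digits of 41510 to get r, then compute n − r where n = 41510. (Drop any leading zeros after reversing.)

39996

Reverse of 41510 is 1514.
41510 − 1514 = 39996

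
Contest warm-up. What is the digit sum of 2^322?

2^322 = 8543948143683640329580086824678208458410818089426611079788166431288878903122562200091848347746304
Sum of its 97 digits: 439.

439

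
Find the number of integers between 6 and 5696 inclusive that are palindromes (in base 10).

150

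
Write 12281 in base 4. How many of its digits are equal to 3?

4

12281 in base 4 is 2333321.
The digit 3 appears 4 times.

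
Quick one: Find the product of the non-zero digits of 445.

80

4×4×5 = 80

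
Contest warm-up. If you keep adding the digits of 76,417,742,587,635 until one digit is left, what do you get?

7+6+4+1+7+7+4+2+5+8+7+6+3+5 = 72
7+2 = 9

9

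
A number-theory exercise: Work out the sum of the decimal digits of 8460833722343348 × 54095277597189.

8460833722343348 × 54095277597189 = 457691148913821328979897648772
Sum of its 30 digits: 165.

165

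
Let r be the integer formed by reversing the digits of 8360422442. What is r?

2442240638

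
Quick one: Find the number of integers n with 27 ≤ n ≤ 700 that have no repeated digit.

498

The integers in [27, 700] that have no repeated digit: 27, 28, 29, 30, 31, 32, …, 697, 698.
498 qualify.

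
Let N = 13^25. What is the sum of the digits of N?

13^25 = 7056410014866816666030739693
Sum of its 28 digits: 121.

121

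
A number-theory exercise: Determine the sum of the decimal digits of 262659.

2+6+2+6+5+9 = 30

30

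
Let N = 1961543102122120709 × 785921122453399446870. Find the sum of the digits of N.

1961543102122120709 × 785921122453399446870 = 1541618156560540246150548950651972230830
Sum of its 40 digits: 153.

153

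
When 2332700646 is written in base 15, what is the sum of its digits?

2332700646 in base 15 is D9BD0866.
Digit sum: 13+9+11+13+0+8+6+6 = 66.

66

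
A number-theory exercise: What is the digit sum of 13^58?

301

13^58 = 40617616406773309930154634339905725588976750479274358606191163529
Sum of its 65 digits: 301.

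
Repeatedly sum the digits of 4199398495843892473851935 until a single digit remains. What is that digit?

5

4+1+9+9+3+9+8+4+9+5+8+4+3+8+9+2+4+7+3+8+5+1+9+3+5 = 140
1+4+0 = 5
(Equivalently, 4199398495843892473851935 mod 9 = 5.)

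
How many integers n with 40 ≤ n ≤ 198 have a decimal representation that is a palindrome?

16

The integers in [40, 198] that have a decimal representation that is a palindrome: 44, 55, 66, 77, 88, 99, …, 181, 191.
16 qualify.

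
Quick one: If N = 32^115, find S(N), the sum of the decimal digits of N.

32^115 = 123665200736552267030251260509823595017565674550605919957031528046448612553265933585158200530621522494798835713008069669675682517153375604983773077550946583958303386074349568
Sum of its 174 digits: 770.

770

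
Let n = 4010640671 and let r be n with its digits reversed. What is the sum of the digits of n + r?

40

Reversal of 4010640671 is 1760460104; 4010640671 + 1760460104 = 5771100775.
Digit sum of 5771100775: 5+7+7+1+1+0+0+7+7+5 = 40.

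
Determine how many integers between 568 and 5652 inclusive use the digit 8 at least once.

1373

The integers in [568, 5652] that use the digit 8 at least once: 568, 578, 580, 581, 582, 583, …, 5638, 5648.
1373 qualify.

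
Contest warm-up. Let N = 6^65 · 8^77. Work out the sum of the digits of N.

6^65 · 8^77 = 1311475776242528669476896400999151063903317766468278759010012264099209629291497643566912549462300279814252792968273461248
Sum of its 121 digits: 558.

558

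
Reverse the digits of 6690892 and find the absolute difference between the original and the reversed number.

3709926

Reverse of 6690892 is 2980966.
|6690892 − 2980966| = 3709926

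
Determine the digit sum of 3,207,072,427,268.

3+2+0+7+0+7+2+4+2+7+2+6+8 = 50

50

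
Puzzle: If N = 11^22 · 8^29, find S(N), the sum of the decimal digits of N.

218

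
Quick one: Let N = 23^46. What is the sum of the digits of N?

274

23^46 = 435993943892672664200353461405376235401663658494141675420261489
Sum of its 63 digits: 274.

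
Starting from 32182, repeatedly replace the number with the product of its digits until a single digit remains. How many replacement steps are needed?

32182 → 96 → 54 → 20 → 0 (4 steps)

4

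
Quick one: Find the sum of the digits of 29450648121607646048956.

103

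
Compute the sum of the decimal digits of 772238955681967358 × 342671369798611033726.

197

772238955681967358 × 342671369798611033726 = 264624180755388633859835755069769115908
Sum of its 39 digits: 197.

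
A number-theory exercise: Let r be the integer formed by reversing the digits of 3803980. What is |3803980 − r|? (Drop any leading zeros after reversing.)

Reverse of 3803980 is 893083.
|3803980 − 893083| = 2910897

2910897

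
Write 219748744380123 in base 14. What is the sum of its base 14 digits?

101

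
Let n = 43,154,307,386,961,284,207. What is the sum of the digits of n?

83

4+3+1+5+4+3+0+7+3+8+6+9+6+1+2+8+4+2+0+7 = 83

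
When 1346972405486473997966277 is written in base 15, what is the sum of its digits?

151

1346972405486473997966277 in base 15 is 40B6349D91E70D698BA1C.
Digit sum: 4+0+11+6+3+4+9+13+9+1+14+7+0+13+6+9+8+11+10+1+12 = 151.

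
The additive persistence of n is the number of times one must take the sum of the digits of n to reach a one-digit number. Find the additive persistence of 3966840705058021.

3

3966840705058021 → 64 → 10 → 1 (3 steps)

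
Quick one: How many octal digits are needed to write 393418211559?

393418211559 in base 8 is 5563143300347, which has 13 digits.

13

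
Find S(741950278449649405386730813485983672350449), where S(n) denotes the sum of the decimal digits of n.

7+4+1+9+5+0+2+7+8+4+4+9+6+4+9+4+0+5+3+8+6+7+3+0+8+1+3+4+8+5+9+8+3+6+7+2+3+5+0+4+4+9 = 204

204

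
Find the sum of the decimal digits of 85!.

85! = 281710411438055027694947944226061159480056634330574206405101912752560026159795933451040286452340924018275123200000000000000000000
Sum of its 129 digits: 414.

414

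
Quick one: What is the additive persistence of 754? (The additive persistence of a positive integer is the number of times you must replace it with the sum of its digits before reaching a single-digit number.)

754 → 16 → 7 (2 steps)

2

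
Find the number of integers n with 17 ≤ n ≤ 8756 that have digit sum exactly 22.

450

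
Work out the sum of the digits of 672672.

6+7+2+6+7+2 = 30

30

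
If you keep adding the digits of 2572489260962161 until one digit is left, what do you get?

2+5+7+2+4+8+9+2+6+0+9+6+2+1+6+1 = 70
7+0 = 7

7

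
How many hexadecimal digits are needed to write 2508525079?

2508525079 in base 16 is 95850E17, which has 8 digits.

8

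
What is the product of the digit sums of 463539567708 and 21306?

S(463539567708) = 4+6+3+5+3+9+5+6+7+7+0+8 = 63.
S(21306) = 2+1+3+0+6 = 12.
63 · 12 = 756.

756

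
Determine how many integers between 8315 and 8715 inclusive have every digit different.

226

The integers in [8315, 8715] that have every digit different: 8315, 8316, 8317, 8319, 8320, 8321, …, 8714, 8715.
226 qualify.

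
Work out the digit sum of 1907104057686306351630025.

88

1+9+0+7+1+0+4+0+5+7+6+8+6+3+0+6+3+5+1+6+3+0+0+2+5 = 88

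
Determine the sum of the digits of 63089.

6+3+0+8+9 = 26

26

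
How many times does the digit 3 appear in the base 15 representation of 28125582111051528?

1

28125582111051528 in base 15 is E6B90E06D06E03.
The digit 3 appears 1 time.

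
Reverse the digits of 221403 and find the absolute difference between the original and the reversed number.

Reverse of 221403 is 304122.
|221403 − 304122| = 82719

82719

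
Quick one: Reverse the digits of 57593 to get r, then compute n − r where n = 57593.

18018

Reverse of 57593 is 39575.
57593 − 39575 = 18018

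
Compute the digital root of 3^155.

The digital root of n equals n mod 9 (or 9 when 9 | n), so we need 3^155 mod 9.
3^155 ≡ 0 (mod 9), so the digital root is 9.

9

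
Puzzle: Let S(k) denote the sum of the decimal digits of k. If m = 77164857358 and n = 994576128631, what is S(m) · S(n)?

3721

S(77164857358) = 7+7+1+6+4+8+5+7+3+5+8 = 61.
S(994576128631) = 9+9+4+5+7+6+1+2+8+6+3+1 = 61.
61 · 61 = 3721.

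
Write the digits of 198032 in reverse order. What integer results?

Reversing 198032 gives 230891.

230891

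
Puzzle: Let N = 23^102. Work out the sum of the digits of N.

667

23^102 = 7874795306866047839315733434290109988721186296860924035199226762678667204347306285288614385793716459439509117262927627444686197718304404529
Sum of its 139 digits: 667.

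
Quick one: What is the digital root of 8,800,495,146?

9

8+8+0+0+4+9+5+1+4+6 = 45
4+5 = 9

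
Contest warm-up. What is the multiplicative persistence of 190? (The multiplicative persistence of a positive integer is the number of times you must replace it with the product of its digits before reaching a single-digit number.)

190 → 0 (1 step)

1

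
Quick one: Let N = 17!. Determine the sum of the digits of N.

17! = 355687428096000
Sum of its 15 digits: 63.

63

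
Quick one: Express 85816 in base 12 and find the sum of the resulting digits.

27

85816 in base 12 is 417B4.
Digit sum: 4+1+7+11+4 = 27.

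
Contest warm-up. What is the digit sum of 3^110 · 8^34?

405

3^110 · 8^34 = 154311245596222747736413854341664624979591195838870048838987426168609746828390301696
Sum of its 84 digits: 405.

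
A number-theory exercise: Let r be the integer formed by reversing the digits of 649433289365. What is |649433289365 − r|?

85450954419

Reverse of 649433289365 is 563982334946.
|649433289365 − 563982334946| = 85450954419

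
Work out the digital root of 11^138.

The digital root of n equals n mod 9 (or 9 when 9 | n), so we need 11^138 mod 9.
11^138 ≡ 1 (mod 9), so the digital root is 1.

1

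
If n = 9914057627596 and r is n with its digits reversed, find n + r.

16871325131795

Reverse of 9914057627596 is 6957267504199.
9914057627596 + 6957267504199 = 16871325131795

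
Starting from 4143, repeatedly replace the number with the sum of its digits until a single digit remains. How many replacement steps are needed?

2

4143 → 12 → 3 (2 steps)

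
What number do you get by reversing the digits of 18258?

Reversing 18258 gives 85281.

85281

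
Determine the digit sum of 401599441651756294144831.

4+0+1+5+9+9+4+4+1+6+5+1+7+5+6+2+9+4+1+4+4+8+3+1 = 103

103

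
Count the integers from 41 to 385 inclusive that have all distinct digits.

258

The integers in [41, 385] that have all distinct digits: 41, 42, 43, 45, 46, 47, …, 384, 385.
258 qualify.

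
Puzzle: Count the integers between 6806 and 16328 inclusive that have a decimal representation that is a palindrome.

95

The integers in [6806, 16328] that have a decimal representation that is a palindrome: 6886, 6996, 7007, 7117, 7227, 7337, …, 16161, 16261.
95 qualify.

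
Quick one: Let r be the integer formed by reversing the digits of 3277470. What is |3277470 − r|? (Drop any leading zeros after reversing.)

Reverse of 3277470 is 747723.
|3277470 − 747723| = 2529747

2529747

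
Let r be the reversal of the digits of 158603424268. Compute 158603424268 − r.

Reverse of 158603424268 is 862424306851.
158603424268 − 862424306851 = -703820882583

-703820882583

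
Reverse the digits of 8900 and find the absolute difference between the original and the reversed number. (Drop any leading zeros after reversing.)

Reverse of 8900 is 98.
|8900 − 98| = 8802

8802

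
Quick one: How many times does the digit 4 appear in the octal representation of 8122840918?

2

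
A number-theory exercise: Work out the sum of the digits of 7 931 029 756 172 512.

67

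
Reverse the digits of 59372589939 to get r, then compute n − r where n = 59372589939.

-34625937456

Reverse of 59372589939 is 93998527395.
59372589939 − 93998527395 = -34625937456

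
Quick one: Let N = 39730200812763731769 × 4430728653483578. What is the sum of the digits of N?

39730200812763731769 × 4430728653483578 = 176033739149768805516749337038389482
Sum of its 36 digits: 177.

177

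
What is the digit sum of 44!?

216

44! = 2658271574788448768043625811014615890319638528000000000
Sum of its 55 digits: 216.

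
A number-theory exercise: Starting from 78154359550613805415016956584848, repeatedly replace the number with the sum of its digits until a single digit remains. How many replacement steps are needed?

78154359550613805415016956584848 → 149 → 14 → 5 (3 steps)

3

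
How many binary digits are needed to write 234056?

18

234056 in base 2 is 111001001001001000, which has 18 digits.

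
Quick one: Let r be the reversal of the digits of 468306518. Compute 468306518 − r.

Reverse of 468306518 is 815603864.
468306518 − 815603864 = -347297346

-347297346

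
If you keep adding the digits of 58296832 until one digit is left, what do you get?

7

5+8+2+9+6+8+3+2 = 43
4+3 = 7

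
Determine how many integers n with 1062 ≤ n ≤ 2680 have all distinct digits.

799

The integers in [1062, 2680] that have all distinct digits: 1062, 1063, 1064, 1065, 1067, 1068, …, 2679, 2680.
799 qualify.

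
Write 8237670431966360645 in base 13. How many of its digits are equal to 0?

8237670431966360645 in base 13 is C4C231B7711519580.
The digit 0 appears 1 time.

1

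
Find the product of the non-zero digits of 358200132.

3×5×8×2×1×3×2 = 1440

1440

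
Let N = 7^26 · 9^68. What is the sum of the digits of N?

432

7^26 · 9^68 = 726172306034878094934550919438367189435575968592927060407117577596325299645639945472529
Sum of its 87 digits: 432.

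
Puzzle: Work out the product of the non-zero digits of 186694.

1×8×6×6×9×4 = 10368

10368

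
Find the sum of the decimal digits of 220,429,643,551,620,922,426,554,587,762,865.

2+2+0+4+2+9+6+4+3+5+5+1+6+2+0+9+2+2+4+2+6+5+5+4+5+8+7+7+6+2+8+6+5 = 144

144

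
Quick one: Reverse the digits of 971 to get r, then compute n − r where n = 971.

Reverse of 971 is 179.
971 − 179 = 792

792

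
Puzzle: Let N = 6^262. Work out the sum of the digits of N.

6^262 = 750978667534487317906753657151862698455562875338565020293491751486058138628499713772227500697805051480487388687834714092242902969610733180249264213201276456517601804702200685939765544358522280446405902336
Sum of its 204 digits: 918.

918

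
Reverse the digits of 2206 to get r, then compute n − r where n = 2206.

-3816

Reverse of 2206 is 6022.
2206 − 6022 = -3816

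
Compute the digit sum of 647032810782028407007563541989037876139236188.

198

6+4+7+0+3+2+8+1+0+7+8+2+0+2+8+4+0+7+0+0+7+5+6+3+5+4+1+9+8+9+0+3+7+8+7+6+1+3+9+2+3+6+1+8+8 = 198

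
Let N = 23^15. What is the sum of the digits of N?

23^15 = 266635235464391245607
Sum of its 21 digits: 89.

89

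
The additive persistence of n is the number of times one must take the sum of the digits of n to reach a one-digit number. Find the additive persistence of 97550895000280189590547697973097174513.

97550895000280189590547697973097174513 → 184 → 13 → 4 (3 steps)

3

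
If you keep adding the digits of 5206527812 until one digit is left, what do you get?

2

5+2+0+6+5+2+7+8+1+2 = 38
3+8 = 11
1+1 = 2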